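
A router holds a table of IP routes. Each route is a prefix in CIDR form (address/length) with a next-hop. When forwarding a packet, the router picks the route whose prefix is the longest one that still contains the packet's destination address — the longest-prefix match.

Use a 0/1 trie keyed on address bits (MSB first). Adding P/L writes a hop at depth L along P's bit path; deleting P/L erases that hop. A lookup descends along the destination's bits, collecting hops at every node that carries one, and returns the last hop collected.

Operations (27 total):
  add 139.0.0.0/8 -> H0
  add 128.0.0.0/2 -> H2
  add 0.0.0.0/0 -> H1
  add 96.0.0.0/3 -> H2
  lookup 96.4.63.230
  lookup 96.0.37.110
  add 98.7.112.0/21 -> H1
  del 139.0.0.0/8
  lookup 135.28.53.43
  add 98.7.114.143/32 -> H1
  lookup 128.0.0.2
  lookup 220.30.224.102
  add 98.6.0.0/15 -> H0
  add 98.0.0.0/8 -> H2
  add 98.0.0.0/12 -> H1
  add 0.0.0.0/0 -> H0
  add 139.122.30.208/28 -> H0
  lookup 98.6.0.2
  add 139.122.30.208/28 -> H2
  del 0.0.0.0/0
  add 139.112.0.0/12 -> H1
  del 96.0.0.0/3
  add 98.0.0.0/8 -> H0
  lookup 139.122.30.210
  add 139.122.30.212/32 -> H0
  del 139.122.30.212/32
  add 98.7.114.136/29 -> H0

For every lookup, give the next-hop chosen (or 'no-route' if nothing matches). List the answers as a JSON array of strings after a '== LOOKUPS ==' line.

Apply in order:
  add 139.0.0.0/8 -> H0 at depth 8
  add 128.0.0.0/2 -> H2 at depth 2
  add 0.0.0.0/0 -> H1 at depth 0
  add 96.0.0.0/3 -> H2 at depth 3
  Q 96.4.63.230: descend 011 ; hops seen [H1,H2] ; pick H2
  Q 96.0.37.110: descend 011 ; hops seen [H1,H2] ; pick H2
  add 98.7.112.0/21 -> H1 at depth 21
  del 139.0.0.0/8 (clear depth 8)
  Q 135.28.53.43: descend 1000 ; hops seen [H1,H2] ; pick H2
  add 98.7.114.143/32 -> H1 at depth 32
  Q 128.0.0.2: descend 1000 ; hops seen [H1,H2] ; pick H2
  Q 220.30.224.102: descend 1 ; hops seen [H1] ; pick H1
  add 98.6.0.0/15 -> H0 at depth 15
  add 98.0.0.0/8 -> H2 at depth 8
  add 98.0.0.0/12 -> H1 at depth 12
  add 0.0.0.0/0 -> H0 at depth 0
  add 139.122.30.208/28 -> H0 at depth 28
  Q 98.6.0.2: descend 011000100000011 ; hops seen [H0,H2,H2,H1,H0] ; pick H0
  add 139.122.30.208/28 -> H2 at depth 28
  del 0.0.0.0/0 (clear depth 0)
  add 139.112.0.0/12 -> H1 at depth 12
  del 96.0.0.0/3 (clear depth 3)
  add 98.0.0.0/8 -> H0 at depth 8
  Q 139.122.30.210: descend 1000101101111010000111101101 ; hops seen [H2,H1,H2] ; pick H2
  add 139.122.30.212/32 -> H0 at depth 32
  del 139.122.30.212/32 (clear depth 32)
  add 98.7.114.136/29 -> H0 at depth 29

== LOOKUPS ==
["H2","H2","H2","H2","H1","H0","H2"]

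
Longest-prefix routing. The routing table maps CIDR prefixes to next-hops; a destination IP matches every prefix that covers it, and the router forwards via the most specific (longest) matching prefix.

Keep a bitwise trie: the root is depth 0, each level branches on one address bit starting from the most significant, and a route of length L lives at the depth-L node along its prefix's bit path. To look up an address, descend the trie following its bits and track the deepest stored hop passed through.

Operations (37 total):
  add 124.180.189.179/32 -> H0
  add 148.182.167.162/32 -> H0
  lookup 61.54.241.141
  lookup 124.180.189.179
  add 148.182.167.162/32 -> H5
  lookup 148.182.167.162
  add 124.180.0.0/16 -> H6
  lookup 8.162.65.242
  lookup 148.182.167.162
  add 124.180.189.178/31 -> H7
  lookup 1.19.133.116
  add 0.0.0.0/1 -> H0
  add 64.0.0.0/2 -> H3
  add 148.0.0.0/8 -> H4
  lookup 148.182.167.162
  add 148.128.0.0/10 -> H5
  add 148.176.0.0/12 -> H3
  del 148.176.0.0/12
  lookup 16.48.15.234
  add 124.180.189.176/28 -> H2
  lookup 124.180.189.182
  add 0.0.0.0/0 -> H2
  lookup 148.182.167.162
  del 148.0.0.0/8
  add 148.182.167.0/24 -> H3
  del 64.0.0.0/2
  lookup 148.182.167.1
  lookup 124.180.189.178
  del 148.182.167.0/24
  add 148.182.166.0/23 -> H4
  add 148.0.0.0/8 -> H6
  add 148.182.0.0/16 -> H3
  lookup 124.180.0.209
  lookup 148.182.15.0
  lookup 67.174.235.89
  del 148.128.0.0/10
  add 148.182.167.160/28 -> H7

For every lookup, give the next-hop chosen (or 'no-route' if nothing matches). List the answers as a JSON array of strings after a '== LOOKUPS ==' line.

Trace:
  + 124.180.189.179/32 (H0) depth=32
  + 148.182.167.162/32 (H0) depth=32
  ? 61.54.241.141  path d0:-→d1:-  best=no-route
  ? 124.180.189.179  path d0:-→d1:-→d2:-→d3:-→d4:-→d5:-→d6:-→d7:-→d8:-→d9:-→d10:-→d11:-→d12:-→d13:-→d14:-→d15:-→d16:-→d17:-→d18:-→d19:-→d20:-→d21:-→d22:-→d23:-→d24:-→d25:-→d26:-→d27:-→d28:-→d29:-→d30:-→d31:-→d32:H0  best=H0
  + 148.182.167.162/32 (H5) depth=32
  ? 148.182.167.162  path d0:-→d1:-→d2:-→d3:-→d4:-→d5:-→d6:-→d7:-→d8:-→d9:-→d10:-→d11:-→d12:-→d13:-→d14:-→d15:-→d16:-→d17:-→d18:-→d19:-→d20:-→d21:-→d22:-→d23:-→d24:-→d25:-→d26:-→d27:-→d28:-→d29:-→d30:-→d31:-→d32:H5  best=H5
  + 124.180.0.0/16 (H6) depth=16
  ? 8.162.65.242  path d0:-→d1:-  best=no-route
  ? 148.182.167.162  path d0:-→d1:-→d2:-→d3:-→d4:-→d5:-→d6:-→d7:-→d8:-→d9:-→d10:-→d11:-→d12:-→d13:-→d14:-→d15:-→d16:-→d17:-→d18:-→d19:-→d20:-→d21:-→d22:-→d23:-→d24:-→d25:-→d26:-→d27:-→d28:-→d29:-→d30:-→d31:-→d32:H5  best=H5
  + 124.180.189.178/31 (H7) depth=31
  ? 1.19.133.116  path d0:-→d1:-  best=no-route
  + 0.0.0.0/1 (H0) depth=1
  + 64.0.0.0/2 (H3) depth=2
  + 148.0.0.0/8 (H4) depth=8
  ? 148.182.167.162  path d0:-→d1:-→d2:-→d3:-→d4:-→d5:-→d6:-→d7:-→d8:H4→d9:-→d10:-→d11:-→d12:-→d13:-→d14:-→d15:-→d16:-→d17:-→d18:-→d19:-→d20:-→d21:-→d22:-→d23:-→d24:-→d25:-→d26:-→d27:-→d28:-→d29:-→d30:-→d31:-→d32:H5  best=H5
  + 148.128.0.0/10 (H5) depth=10
  + 148.176.0.0/12 (H3) depth=12
  - 148.176.0.0/12 clear@12
  ? 16.48.15.234  path d0:-→d1:H0  best=H0
  + 124.180.189.176/28 (H2) depth=28
  ? 124.180.189.182  path d0:-→d1:H0→d2:H3→d3:-→d4:-→d5:-→d6:-→d7:-→d8:-→d9:-→d10:-→d11:-→d12:-→d13:-→d14:-→d15:-→d16:H6→d17:-→d18:-→d19:-→d20:-→d21:-→d22:-→d23:-→d24:-→d25:-→d26:-→d27:-→d28:H2→d29:-  best=H2
  + 0.0.0.0/0 (H2) depth=0
  ? 148.182.167.162  path d0:H2→d1:-→d2:-→d3:-→d4:-→d5:-→d6:-→d7:-→d8:H4→d9:-→d10:H5→d11:-→d12:-→d13:-→d14:-→d15:-→d16:-→d17:-→d18:-→d19:-→d20:-→d21:-→d22:-→d23:-→d24:-→d25:-→d26:-→d27:-→d28:-→d29:-→d30:-→d31:-→d32:H5  best=H5
  - 148.0.0.0/8 clear@8
  + 148.182.167.0/24 (H3) depth=24
  - 64.0.0.0/2 clear@2
  ? 148.182.167.1  path d0:H2→d1:-→d2:-→d3:-→d4:-→d5:-→d6:-→d7:-→d8:-→d9:-→d10:H5→d11:-→d12:-→d13:-→d14:-→d15:-→d16:-→d17:-→d18:-→d19:-→d20:-→d21:-→d22:-→d23:-→d24:H3  best=H3
  ? 124.180.189.178  path d0:H2→d1:H0→d2:-→d3:-→d4:-→d5:-→d6:-→d7:-→d8:-→d9:-→d10:-→d11:-→d12:-→d13:-→d14:-→d15:-→d16:H6→d17:-→d18:-→d19:-→d20:-→d21:-→d22:-→d23:-→d24:-→d25:-→d26:-→d27:-→d28:H2→d29:-→d30:-→d31:H7  best=H7
  - 148.182.167.0/24 clear@24
  + 148.182.166.0/23 (H4) depth=23
  + 148.0.0.0/8 (H6) depth=8
  + 148.182.0.0/16 (H3) depth=16
  ? 124.180.0.209  path d0:H2→d1:H0→d2:-→d3:-→d4:-→d5:-→d6:-→d7:-→d8:-→d9:-→d10:-→d11:-→d12:-→d13:-→d14:-→d15:-→d16:H6  best=H6
  ? 148.182.15.0  path d0:H2→d1:-→d2:-→d3:-→d4:-→d5:-→d6:-→d7:-→d8:H6→d9:-→d10:H5→d11:-→d12:-→d13:-→d14:-→d15:-→d16:H3  best=H3
  ? 67.174.235.89  path d0:H2→d1:H0→d2:-  best=H0
  - 148.128.0.0/10 clear@10
  + 148.182.167.160/28 (H7) depth=28

== LOOKUPS ==
["no-route","H0","H5","no-route","H5","no-route","H5","H0","H2","H5","H3","H7","H6","H3","H0"]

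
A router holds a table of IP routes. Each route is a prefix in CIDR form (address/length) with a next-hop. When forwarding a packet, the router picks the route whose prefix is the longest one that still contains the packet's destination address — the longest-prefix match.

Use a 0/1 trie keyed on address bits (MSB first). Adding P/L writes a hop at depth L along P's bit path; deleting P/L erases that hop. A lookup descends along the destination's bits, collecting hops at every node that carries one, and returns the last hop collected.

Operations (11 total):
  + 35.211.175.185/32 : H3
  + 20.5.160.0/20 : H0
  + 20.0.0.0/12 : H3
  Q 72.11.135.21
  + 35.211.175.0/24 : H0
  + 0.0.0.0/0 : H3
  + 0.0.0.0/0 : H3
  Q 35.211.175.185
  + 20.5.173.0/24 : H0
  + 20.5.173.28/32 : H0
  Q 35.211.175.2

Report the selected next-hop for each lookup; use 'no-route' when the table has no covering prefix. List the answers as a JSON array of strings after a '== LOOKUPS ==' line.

Process each operation:
  add 35.211.175.185/32 -> H3 at depth 32
  add 20.5.160.0/20 -> H0 at depth 20
  add 20.0.0.0/12 -> H3 at depth 12
  lookup 72.11.135.21: bits 0 walk d0:-→d1:- -> no-route
  add 35.211.175.0/24 -> H0 at depth 24
  add 0.0.0.0/0 -> H3 at depth 0
  add 0.0.0.0/0 -> H3 at depth 0
  lookup 35.211.175.185: bits 00100011110100111010111110111001 walk d0:H3→d1:-→d2:-→d3:-→d4:-→d5:-→d6:-→d7:-→d8:-→d9:-→d10:-→d11:-→d12:-→d13:-→d14:-→d15:-→d16:-→d17:-→d18:-→d19:-→d20:-→d21:-→d22:-→d23:-→d24:H0→d25:-→d26:-→d27:-→d28:-→d29:-→d30:-→d31:-→d32:H3 -> H3
  add 20.5.173.0/24 -> H0 at depth 24
  add 20.5.173.28/32 -> H0 at depth 32
  lookup 35.211.175.2: bits 001000111101001110101111 walk d0:H3→d1:-→d2:-→d3:-→d4:-→d5:-→d6:-→d7:-→d8:-→d9:-→d10:-→d11:-→d12:-→d13:-→d14:-→d15:-→d16:-→d17:-→d18:-→d19:-→d20:-→d21:-→d22:-→d23:-→d24:H0 -> H0

== LOOKUPS ==
["no-route","H3","H0"]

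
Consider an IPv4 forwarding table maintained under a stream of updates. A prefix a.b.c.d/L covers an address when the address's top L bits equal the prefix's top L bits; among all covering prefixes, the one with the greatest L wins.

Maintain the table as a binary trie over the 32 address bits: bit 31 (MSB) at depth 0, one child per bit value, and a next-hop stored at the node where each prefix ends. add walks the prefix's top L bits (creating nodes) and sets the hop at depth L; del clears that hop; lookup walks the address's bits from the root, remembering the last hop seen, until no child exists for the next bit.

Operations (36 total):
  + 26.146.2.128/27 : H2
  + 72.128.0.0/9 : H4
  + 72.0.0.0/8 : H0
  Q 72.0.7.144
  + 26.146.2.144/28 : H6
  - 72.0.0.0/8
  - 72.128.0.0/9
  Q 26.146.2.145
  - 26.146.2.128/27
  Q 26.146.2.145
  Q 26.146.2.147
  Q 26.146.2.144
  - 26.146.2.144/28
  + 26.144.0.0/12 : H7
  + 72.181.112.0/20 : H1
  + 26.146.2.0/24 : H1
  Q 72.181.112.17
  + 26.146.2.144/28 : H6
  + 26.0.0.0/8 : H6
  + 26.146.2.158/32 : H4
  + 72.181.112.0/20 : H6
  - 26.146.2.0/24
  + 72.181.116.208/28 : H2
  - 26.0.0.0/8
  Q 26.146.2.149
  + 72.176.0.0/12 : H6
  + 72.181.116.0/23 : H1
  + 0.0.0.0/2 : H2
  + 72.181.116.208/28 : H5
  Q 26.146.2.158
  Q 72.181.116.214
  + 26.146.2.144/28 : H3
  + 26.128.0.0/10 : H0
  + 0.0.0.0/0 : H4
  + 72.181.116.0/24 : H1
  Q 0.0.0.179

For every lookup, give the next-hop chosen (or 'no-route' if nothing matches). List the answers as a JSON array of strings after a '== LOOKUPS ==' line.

Apply in order:
  + 26.146.2.128/27 (H2) depth=27
  + 72.128.0.0/9 (H4) depth=9
  + 72.0.0.0/8 (H0) depth=8
  ? 72.0.7.144  path d0:-→d1:-→d2:-→d3:-→d4:-→d5:-→d6:-→d7:-→d8:H0  best=H0
  + 26.146.2.144/28 (H6) depth=28
  - 72.0.0.0/8 clear@8
  - 72.128.0.0/9 clear@9
  ? 26.146.2.145  path d0:-→d1:-→d2:-→d3:-→d4:-→d5:-→d6:-→d7:-→d8:-→d9:-→d10:-→d11:-→d12:-→d13:-→d14:-→d15:-→d16:-→d17:-→d18:-→d19:-→d20:-→d21:-→d22:-→d23:-→d24:-→d25:-→d26:-→d27:H2→d28:H6  best=H6
  - 26.146.2.128/27 clear@27
  ? 26.146.2.145  path d0:-→d1:-→d2:-→d3:-→d4:-→d5:-→d6:-→d7:-→d8:-→d9:-→d10:-→d11:-→d12:-→d13:-→d14:-→d15:-→d16:-→d17:-→d18:-→d19:-→d20:-→d21:-→d22:-→d23:-→d24:-→d25:-→d26:-→d27:-→d28:H6  best=H6
  ? 26.146.2.147  path d0:-→d1:-→d2:-→d3:-→d4:-→d5:-→d6:-→d7:-→d8:-→d9:-→d10:-→d11:-→d12:-→d13:-→d14:-→d15:-→d16:-→d17:-→d18:-→d19:-→d20:-→d21:-→d22:-→d23:-→d24:-→d25:-→d26:-→d27:-→d28:H6  best=H6
  ? 26.146.2.144  path d0:-→d1:-→d2:-→d3:-→d4:-→d5:-→d6:-→d7:-→d8:-→d9:-→d10:-→d11:-→d12:-→d13:-→d14:-→d15:-→d16:-→d17:-→d18:-→d19:-→d20:-→d21:-→d22:-→d23:-→d24:-→d25:-→d26:-→d27:-→d28:H6  best=H6
  - 26.146.2.144/28 clear@28
  + 26.144.0.0/12 (H7) depth=12
  + 72.181.112.0/20 (H1) depth=20
  + 26.146.2.0/24 (H1) depth=24
  ? 72.181.112.17  path d0:-→d1:-→d2:-→d3:-→d4:-→d5:-→d6:-→d7:-→d8:-→d9:-→d10:-→d11:-→d12:-→d13:-→d14:-→d15:-→d16:-→d17:-→d18:-→d19:-→d20:H1  best=H1
  + 26.146.2.144/28 (H6) depth=28
  + 26.0.0.0/8 (H6) depth=8
  + 26.146.2.158/32 (H4) depth=32
  + 72.181.112.0/20 (H6) depth=20
  - 26.146.2.0/24 clear@24
  + 72.181.116.208/28 (H2) depth=28
  - 26.0.0.0/8 clear@8
  ? 26.146.2.149  path d0:-→d1:-→d2:-→d3:-→d4:-→d5:-→d6:-→d7:-→d8:-→d9:-→d10:-→d11:-→d12:H7→d13:-→d14:-→d15:-→d16:-→d17:-→d18:-→d19:-→d20:-→d21:-→d22:-→d23:-→d24:-→d25:-→d26:-→d27:-→d28:H6  best=H6
  + 72.176.0.0/12 (H6) depth=12
  + 72.181.116.0/23 (H1) depth=23
  + 0.0.0.0/2 (H2) depth=2
  + 72.181.116.208/28 (H5) depth=28
  ? 26.146.2.158  path d0:-→d1:-→d2:H2→d3:-→d4:-→d5:-→d6:-→d7:-→d8:-→d9:-→d10:-→d11:-→d12:H7→d13:-→d14:-→d15:-→d16:-→d17:-→d18:-→d19:-→d20:-→d21:-→d22:-→d23:-→d24:-→d25:-→d26:-→d27:-→d28:H6→d29:-→d30:-→d31:-→d32:H4  best=H4
  ? 72.181.116.214  path d0:-→d1:-→d2:-→d3:-→d4:-→d5:-→d6:-→d7:-→d8:-→d9:-→d10:-→d11:-→d12:H6→d13:-→d14:-→d15:-→d16:-→d17:-→d18:-→d19:-→d20:H6→d21:-→d22:-→d23:H1→d24:-→d25:-→d26:-→d27:-→d28:H5  best=H5
  + 26.146.2.144/28 (H3) depth=28
  + 26.128.0.0/10 (H0) depth=10
  + 0.0.0.0/0 (H4) depth=0
  + 72.181.116.0/24 (H1) depth=24
  ? 0.0.0.179  path d0:H4→d1:-→d2:H2→d3:-  best=H2

== LOOKUPS ==
["H0","H6","H6","H6","H6","H1","H6","H4","H5","H2"]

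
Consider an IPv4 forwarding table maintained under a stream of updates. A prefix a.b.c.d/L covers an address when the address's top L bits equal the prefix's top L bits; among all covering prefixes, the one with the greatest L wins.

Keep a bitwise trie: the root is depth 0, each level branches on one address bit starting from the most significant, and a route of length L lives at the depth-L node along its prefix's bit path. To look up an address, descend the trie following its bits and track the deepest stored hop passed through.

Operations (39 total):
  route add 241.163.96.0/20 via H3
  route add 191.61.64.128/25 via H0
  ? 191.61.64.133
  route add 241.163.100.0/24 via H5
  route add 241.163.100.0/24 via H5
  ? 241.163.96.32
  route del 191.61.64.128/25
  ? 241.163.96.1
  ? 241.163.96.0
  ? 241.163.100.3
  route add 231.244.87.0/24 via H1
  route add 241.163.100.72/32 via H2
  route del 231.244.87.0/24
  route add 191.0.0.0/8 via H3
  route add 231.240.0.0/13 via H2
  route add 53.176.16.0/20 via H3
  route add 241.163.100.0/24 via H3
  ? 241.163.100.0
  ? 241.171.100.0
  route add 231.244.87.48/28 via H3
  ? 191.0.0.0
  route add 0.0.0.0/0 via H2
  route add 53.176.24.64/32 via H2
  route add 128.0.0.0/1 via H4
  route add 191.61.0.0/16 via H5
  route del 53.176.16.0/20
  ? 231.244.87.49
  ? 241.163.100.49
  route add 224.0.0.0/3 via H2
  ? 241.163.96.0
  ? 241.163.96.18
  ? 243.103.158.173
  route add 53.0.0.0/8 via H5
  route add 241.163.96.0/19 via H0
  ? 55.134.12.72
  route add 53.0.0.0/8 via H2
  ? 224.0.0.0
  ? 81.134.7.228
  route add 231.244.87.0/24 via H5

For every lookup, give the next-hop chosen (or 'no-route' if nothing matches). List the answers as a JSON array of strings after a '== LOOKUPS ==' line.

Apply in order:
  add 241.163.96.0/20 -> H3 at depth 20
  add 191.61.64.128/25 -> H0 at depth 25
  Q 191.61.64.133: descend 1011111100111101010000001 ; hops seen [H0] ; pick H0
  add 241.163.100.0/24 -> H5 at depth 24
  add 241.163.100.0/24 -> H5 at depth 24
  Q 241.163.96.32: descend 111100011010001101100 ; hops seen [H3] ; pick H3
  - 191.61.64.128/25 clear@25
  Q 241.163.96.1: descend 111100011010001101100 ; hops seen [H3] ; pick H3
  Q 241.163.96.0: descend 111100011010001101100 ; hops seen [H3] ; pick H3
  Q 241.163.100.3: descend 111100011010001101100100 ; hops seen [H3,H5] ; pick H5
  add 231.244.87.0/24 -> H1 at depth 24
  add 241.163.100.72/32 -> H2 at depth 32
  - 231.244.87.0/24 clear@24
  add 191.0.0.0/8 -> H3 at depth 8
  add 231.240.0.0/13 -> H2 at depth 13
  add 53.176.16.0/20 -> H3 at depth 20
  add 241.163.100.0/24 -> H3 at depth 24
  Q 241.163.100.0: descend 1111000110100011011001000 ; hops seen [H3,H3] ; pick H3
  Q 241.171.100.0: descend 111100011010 ; hops seen [∅] ; pick no-route
  add 231.244.87.48/28 -> H3 at depth 28
  Q 191.0.0.0: descend 1011111100 ; hops seen [H3] ; pick H3
  add 0.0.0.0/0 -> H2 at depth 0
  add 53.176.24.64/32 -> H2 at depth 32
  add 128.0.0.0/1 -> H4 at depth 1
  add 191.61.0.0/16 -> H5 at depth 16
  - 53.176.16.0/20 clear@20
  Q 231.244.87.49: descend 1110011111110100010101110011 ; hops seen [H2,H4,H2,H3] ; pick H3
  Q 241.163.100.49: descend 1111000110100011011001000 ; hops seen [H2,H4,H3,H3] ; pick H3
  add 224.0.0.0/3 -> H2 at depth 3
  Q 241.163.96.0: descend 111100011010001101100 ; hops seen [H2,H4,H2,H3] ; pick H3
  Q 241.163.96.18: descend 111100011010001101100 ; hops seen [H2,H4,H2,H3] ; pick H3
  Q 243.103.158.173: descend 111100 ; hops seen [H2,H4,H2] ; pick H2
  add 53.0.0.0/8 -> H5 at depth 8
  add 241.163.96.0/19 -> H0 at depth 19
  Q 55.134.12.72: descend 001101 ; hops seen [H2] ; pick H2
  add 53.0.0.0/8 -> H2 at depth 8
  Q 224.0.0.0: descend 11100 ; hops seen [H2,H4,H2] ; pick H2
  Q 81.134.7.228: descend 0 ; hops seen [H2] ; pick H2
  add 231.244.87.0/24 -> H5 at depth 24

== LOOKUPS ==
["H0","H3","H3","H3","H5","H3","no-route","H3","H3","H3","H3","H3","H2","H2","H2","H2"]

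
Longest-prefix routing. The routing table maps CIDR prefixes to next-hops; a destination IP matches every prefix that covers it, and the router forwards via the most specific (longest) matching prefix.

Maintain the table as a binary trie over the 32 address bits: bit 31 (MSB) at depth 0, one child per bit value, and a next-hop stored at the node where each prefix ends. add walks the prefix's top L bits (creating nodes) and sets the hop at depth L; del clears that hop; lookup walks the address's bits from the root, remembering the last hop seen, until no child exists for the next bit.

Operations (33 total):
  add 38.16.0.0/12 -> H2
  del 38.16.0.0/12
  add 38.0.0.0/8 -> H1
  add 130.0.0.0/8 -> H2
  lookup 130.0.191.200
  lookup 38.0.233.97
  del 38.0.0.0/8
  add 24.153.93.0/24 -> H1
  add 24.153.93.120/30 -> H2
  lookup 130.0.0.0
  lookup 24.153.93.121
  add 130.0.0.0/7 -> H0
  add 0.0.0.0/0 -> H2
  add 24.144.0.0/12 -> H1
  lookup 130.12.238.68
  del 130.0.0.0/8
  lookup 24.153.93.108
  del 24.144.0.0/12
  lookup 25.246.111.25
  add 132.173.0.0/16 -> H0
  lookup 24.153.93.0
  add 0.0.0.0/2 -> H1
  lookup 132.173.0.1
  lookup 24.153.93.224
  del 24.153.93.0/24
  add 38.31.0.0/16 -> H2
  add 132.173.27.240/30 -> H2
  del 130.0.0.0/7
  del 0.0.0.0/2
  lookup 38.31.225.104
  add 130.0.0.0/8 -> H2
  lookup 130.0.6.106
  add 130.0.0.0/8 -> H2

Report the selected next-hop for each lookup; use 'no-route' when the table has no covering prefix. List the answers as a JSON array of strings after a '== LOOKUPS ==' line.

Apply in order:
  + 38.16.0.0/12 (H2) depth=12
  del 38.16.0.0/12 (clear depth 12)
  + 38.0.0.0/8 (H1) depth=8
  + 130.0.0.0/8 (H2) depth=8
  lookup 130.0.191.200: bits 10000010 walk d0:-→d1:-→d2:-→d3:-→d4:-→d5:-→d6:-→d7:-→d8:H2 -> H2
  lookup 38.0.233.97: bits 00100110000 walk d0:-→d1:-→d2:-→d3:-→d4:-→d5:-→d6:-→d7:-→d8:H1→d9:-→d10:-→d11:- -> H1
  del 38.0.0.0/8 (clear depth 8)
  + 24.153.93.0/24 (H1) depth=24
  + 24.153.93.120/30 (H2) depth=30
  lookup 130.0.0.0: bits 10000010 walk d0:-→d1:-→d2:-→d3:-→d4:-→d5:-→d6:-→d7:-→d8:H2 -> H2
  lookup 24.153.93.121: bits 000110001001100101011101011110 walk d0:-→d1:-→d2:-→d3:-→d4:-→d5:-→d6:-→d7:-→d8:-→d9:-→d10:-→d11:-→d12:-→d13:-→d14:-→d15:-→d16:-→d17:-→d18:-→d19:-→d20:-→d21:-→d22:-→d23:-→d24:H1→d25:-→d26:-→d27:-→d28:-→d29:-→d30:H2 -> H2
  + 130.0.0.0/7 (H0) depth=7
  + 0.0.0.0/0 (H2) depth=0
  + 24.144.0.0/12 (H1) depth=12
  lookup 130.12.238.68: bits 10000010 walk d0:H2→d1:-→d2:-→d3:-→d4:-→d5:-→d6:-→d7:H0→d8:H2 -> H2
  del 130.0.0.0/8 (clear depth 8)
  lookup 24.153.93.108: bits 000110001001100101011101011 walk d0:H2→d1:-→d2:-→d3:-→d4:-→d5:-→d6:-→d7:-→d8:-→d9:-→d10:-→d11:-→d12:H1→d13:-→d14:-→d15:-→d16:-→d17:-→d18:-→d19:-→d20:-→d21:-→d22:-→d23:-→d24:H1→d25:-→d26:-→d27:- -> H1
  del 24.144.0.0/12 (clear depth 12)
  lookup 25.246.111.25: bits 0001100 walk d0:H2→d1:-→d2:-→d3:-→d4:-→d5:-→d6:-→d7:- -> H2
  + 132.173.0.0/16 (H0) depth=16
  lookup 24.153.93.0: bits 0001100010011001010111010 walk d0:H2→d1:-→d2:-→d3:-→d4:-→d5:-→d6:-→d7:-→d8:-→d9:-→d10:-→d11:-→d12:-→d13:-→d14:-→d15:-→d16:-→d17:-→d18:-→d19:-→d20:-→d21:-→d22:-→d23:-→d24:H1→d25:- -> H1
  + 0.0.0.0/2 (H1) depth=2
  lookup 132.173.0.1: bits 1000010010101101 walk d0:H2→d1:-→d2:-→d3:-→d4:-→d5:-→d6:-→d7:-→d8:-→d9:-→d10:-→d11:-→d12:-→d13:-→d14:-→d15:-→d16:H0 -> H0
  lookup 24.153.93.224: bits 000110001001100101011101 walk d0:H2→d1:-→d2:H1→d3:-→d4:-→d5:-→d6:-→d7:-→d8:-→d9:-→d10:-→d11:-→d12:-→d13:-→d14:-→d15:-→d16:-→d17:-→d18:-→d19:-→d20:-→d21:-→d22:-→d23:-→d24:H1 -> H1
  del 24.153.93.0/24 (clear depth 24)
  + 38.31.0.0/16 (H2) depth=16
  + 132.173.27.240/30 (H2) depth=30
  del 130.0.0.0/7 (clear depth 7)
  del 0.0.0.0/2 (clear depth 2)
  lookup 38.31.225.104: bits 0010011000011111 walk d0:H2→d1:-→d2:-→d3:-→d4:-→d5:-→d6:-→d7:-→d8:-→d9:-→d10:-→d11:-→d12:-→d13:-→d14:-→d15:-→d16:H2 -> H2
  + 130.0.0.0/8 (H2) depth=8
  lookup 130.0.6.106: bits 10000010 walk d0:H2→d1:-→d2:-→d3:-→d4:-→d5:-→d6:-→d7:-→d8:H2 -> H2
  + 130.0.0.0/8 (H2) depth=8

== LOOKUPS ==
["H2","H1","H2","H2","H2","H1","H2","H1","H0","H1","H2","H2"]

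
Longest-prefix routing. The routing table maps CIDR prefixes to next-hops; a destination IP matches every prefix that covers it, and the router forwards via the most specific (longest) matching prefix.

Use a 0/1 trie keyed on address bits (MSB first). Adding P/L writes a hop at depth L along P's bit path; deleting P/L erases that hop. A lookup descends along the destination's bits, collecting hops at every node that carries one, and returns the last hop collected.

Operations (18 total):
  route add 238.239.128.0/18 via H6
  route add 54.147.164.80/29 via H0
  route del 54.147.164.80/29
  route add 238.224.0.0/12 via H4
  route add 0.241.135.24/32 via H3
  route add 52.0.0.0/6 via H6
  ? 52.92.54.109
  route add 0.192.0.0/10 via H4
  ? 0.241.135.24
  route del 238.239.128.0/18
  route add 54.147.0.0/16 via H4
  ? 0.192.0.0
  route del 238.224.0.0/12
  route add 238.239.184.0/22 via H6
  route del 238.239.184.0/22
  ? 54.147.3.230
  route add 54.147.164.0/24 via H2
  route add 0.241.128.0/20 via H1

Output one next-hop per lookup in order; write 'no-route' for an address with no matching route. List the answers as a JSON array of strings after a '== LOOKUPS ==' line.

Trace:
  + 238.239.128.0/18 (H6) depth=18
  + 54.147.164.80/29 (H0) depth=29
  - 54.147.164.80/29 clear@29
  + 238.224.0.0/12 (H4) depth=12
  + 0.241.135.24/32 (H3) depth=32
  + 52.0.0.0/6 (H6) depth=6
  lookup 52.92.54.109: bits 001101 walk d0:-→d1:-→d2:-→d3:-→d4:-→d5:-→d6:H6 -> H6
  + 0.192.0.0/10 (H4) depth=10
  lookup 0.241.135.24: bits 00000000111100011000011100011000 walk d0:-→d1:-→d2:-→d3:-→d4:-→d5:-→d6:-→d7:-→d8:-→d9:-→d10:H4→d11:-→d12:-→d13:-→d14:-→d15:-→d16:-→d17:-→d18:-→d19:-→d20:-→d21:-→d22:-→d23:-→d24:-→d25:-→d26:-→d27:-→d28:-→d29:-→d30:-→d31:-→d32:H3 -> H3
  - 238.239.128.0/18 clear@18
  + 54.147.0.0/16 (H4) depth=16
  lookup 0.192.0.0: bits 0000000011 walk d0:-→d1:-→d2:-→d3:-→d4:-→d5:-→d6:-→d7:-→d8:-→d9:-→d10:H4 -> H4
  - 238.224.0.0/12 clear@12
  + 238.239.184.0/22 (H6) depth=22
  - 238.239.184.0/22 clear@22
  lookup 54.147.3.230: bits 0011011010010011 walk d0:-→d1:-→d2:-→d3:-→d4:-→d5:-→d6:H6→d7:-→d8:-→d9:-→d10:-→d11:-→d12:-→d13:-→d14:-→d15:-→d16:H4 -> H4
  + 54.147.164.0/24 (H2) depth=24
  + 0.241.128.0/20 (H1) depth=20

== LOOKUPS ==
["H6","H3","H4","H4"]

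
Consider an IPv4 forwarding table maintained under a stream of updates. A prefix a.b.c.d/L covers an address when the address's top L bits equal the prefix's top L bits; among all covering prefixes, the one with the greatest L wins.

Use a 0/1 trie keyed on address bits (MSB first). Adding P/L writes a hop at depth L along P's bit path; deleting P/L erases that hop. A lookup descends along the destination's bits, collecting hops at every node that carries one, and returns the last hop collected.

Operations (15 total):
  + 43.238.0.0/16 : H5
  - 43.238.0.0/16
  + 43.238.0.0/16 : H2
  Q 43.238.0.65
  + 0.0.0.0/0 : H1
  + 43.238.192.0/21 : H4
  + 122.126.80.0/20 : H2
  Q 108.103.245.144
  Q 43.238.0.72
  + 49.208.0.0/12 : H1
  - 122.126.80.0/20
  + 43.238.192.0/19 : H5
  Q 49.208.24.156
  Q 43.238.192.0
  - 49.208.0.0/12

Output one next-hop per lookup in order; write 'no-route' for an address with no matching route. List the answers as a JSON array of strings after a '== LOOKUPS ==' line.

Process each operation:
  + 43.238.0.0/16 (H5) depth=16
  del 43.238.0.0/16 (clear depth 16)
  + 43.238.0.0/16 (H2) depth=16
  lookup 43.238.0.65: bits 0010101111101110 walk d0:-→d1:-→d2:-→d3:-→d4:-→d5:-→d6:-→d7:-→d8:-→d9:-→d10:-→d11:-→d12:-→d13:-→d14:-→d15:-→d16:H2 -> H2
  + 0.0.0.0/0 (H1) depth=0
  + 43.238.192.0/21 (H4) depth=21
  + 122.126.80.0/20 (H2) depth=20
  lookup 108.103.245.144: bits 011 walk d0:H1→d1:-→d2:-→d3:- -> H1
  lookup 43.238.0.72: bits 0010101111101110 walk d0:H1→d1:-→d2:-→d3:-→d4:-→d5:-→d6:-→d7:-→d8:-→d9:-→d10:-→d11:-→d12:-→d13:-→d14:-→d15:-→d16:H2 -> H2
  + 49.208.0.0/12 (H1) depth=12
  del 122.126.80.0/20 (clear depth 20)
  + 43.238.192.0/19 (H5) depth=19
  lookup 49.208.24.156: bits 001100011101 walk d0:H1→d1:-→d2:-→d3:-→d4:-→d5:-→d6:-→d7:-→d8:-→d9:-→d10:-→d11:-→d12:H1 -> H1
  lookup 43.238.192.0: bits 001010111110111011000 walk d0:H1→d1:-→d2:-→d3:-→d4:-→d5:-→d6:-→d7:-→d8:-→d9:-→d10:-→d11:-→d12:-→d13:-→d14:-→d15:-→d16:H2→d17:-→d18:-→d19:H5→d20:-→d21:H4 -> H4
  del 49.208.0.0/12 (clear depth 12)

== LOOKUPS ==
["H2","H1","H2","H1","H4"]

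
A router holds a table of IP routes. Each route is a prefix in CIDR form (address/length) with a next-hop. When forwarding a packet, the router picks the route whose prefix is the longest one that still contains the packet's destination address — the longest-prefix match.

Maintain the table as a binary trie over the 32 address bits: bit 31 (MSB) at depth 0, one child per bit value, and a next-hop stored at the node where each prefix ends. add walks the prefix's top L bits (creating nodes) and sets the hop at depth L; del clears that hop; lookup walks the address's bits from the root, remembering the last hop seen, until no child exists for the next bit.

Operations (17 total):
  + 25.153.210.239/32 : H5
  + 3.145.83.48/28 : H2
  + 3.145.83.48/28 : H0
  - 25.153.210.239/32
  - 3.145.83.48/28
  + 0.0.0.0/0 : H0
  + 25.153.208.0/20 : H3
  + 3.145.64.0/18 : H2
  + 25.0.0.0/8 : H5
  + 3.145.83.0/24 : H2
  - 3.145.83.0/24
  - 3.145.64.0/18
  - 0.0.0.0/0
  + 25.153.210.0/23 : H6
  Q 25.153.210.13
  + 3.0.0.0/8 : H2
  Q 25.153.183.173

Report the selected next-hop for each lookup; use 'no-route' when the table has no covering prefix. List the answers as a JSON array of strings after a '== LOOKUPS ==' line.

Process each operation:
  + 25.153.210.239/32 (H5) depth=32
  + 3.145.83.48/28 (H2) depth=28
  + 3.145.83.48/28 (H0) depth=28
  del 25.153.210.239/32 (clear depth 32)
  del 3.145.83.48/28 (clear depth 28)
  + 0.0.0.0/0 (H0) depth=0
  + 25.153.208.0/20 (H3) depth=20
  + 3.145.64.0/18 (H2) depth=18
  + 25.0.0.0/8 (H5) depth=8
  + 3.145.83.0/24 (H2) depth=24
  del 3.145.83.0/24 (clear depth 24)
  del 3.145.64.0/18 (clear depth 18)
  del 0.0.0.0/0 (clear depth 0)
  + 25.153.210.0/23 (H6) depth=23
  lookup 25.153.210.13: bits 000110011001100111010010 walk d0:-→d1:-→d2:-→d3:-→d4:-→d5:-→d6:-→d7:-→d8:H5→d9:-→d10:-→d11:-→d12:-→d13:-→d14:-→d15:-→d16:-→d17:-→d18:-→d19:-→d20:H3→d21:-→d22:-→d23:H6→d24:- -> H6
  + 3.0.0.0/8 (H2) depth=8
  lookup 25.153.183.173: bits 00011001100110011 walk d0:-→d1:-→d2:-→d3:-→d4:-→d5:-→d6:-→d7:-→d8:H5→d9:-→d10:-→d11:-→d12:-→d13:-→d14:-→d15:-→d16:-→d17:- -> H5

== LOOKUPS ==
["H6","H5"]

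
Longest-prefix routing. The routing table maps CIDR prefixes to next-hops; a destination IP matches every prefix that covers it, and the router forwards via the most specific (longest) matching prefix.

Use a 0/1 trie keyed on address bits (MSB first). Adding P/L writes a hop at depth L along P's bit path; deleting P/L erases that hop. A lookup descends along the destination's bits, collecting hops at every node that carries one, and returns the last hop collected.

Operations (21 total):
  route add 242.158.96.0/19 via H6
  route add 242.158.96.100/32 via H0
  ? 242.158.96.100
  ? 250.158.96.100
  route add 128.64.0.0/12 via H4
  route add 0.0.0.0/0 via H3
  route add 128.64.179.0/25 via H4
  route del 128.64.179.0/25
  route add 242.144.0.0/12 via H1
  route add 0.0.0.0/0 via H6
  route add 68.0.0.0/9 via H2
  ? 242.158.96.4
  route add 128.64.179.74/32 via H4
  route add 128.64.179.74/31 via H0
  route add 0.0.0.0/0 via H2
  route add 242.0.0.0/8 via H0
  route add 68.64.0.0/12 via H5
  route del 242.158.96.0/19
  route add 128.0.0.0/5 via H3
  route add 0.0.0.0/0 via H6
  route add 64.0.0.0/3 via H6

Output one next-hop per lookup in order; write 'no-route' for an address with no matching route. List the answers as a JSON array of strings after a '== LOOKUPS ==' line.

Process each operation:
  add 242.158.96.0/19 -> H6 at depth 19
  add 242.158.96.100/32 -> H0 at depth 32
  Q 242.158.96.100: descend 11110010100111100110000001100100 ; hops seen [H6,H0] ; pick H0
  Q 250.158.96.100: descend 1111 ; hops seen [∅] ; pick no-route
  add 128.64.0.0/12 -> H4 at depth 12
  add 0.0.0.0/0 -> H3 at depth 0
  add 128.64.179.0/25 -> H4 at depth 25
  - 128.64.179.0/25 clear@25
  add 242.144.0.0/12 -> H1 at depth 12
  add 0.0.0.0/0 -> H6 at depth 0
  add 68.0.0.0/9 -> H2 at depth 9
  Q 242.158.96.4: descend 1111001010011110011000000 ; hops seen [H6,H1,H6] ; pick H6
  add 128.64.179.74/32 -> H4 at depth 32
  add 128.64.179.74/31 -> H0 at depth 31
  add 0.0.0.0/0 -> H2 at depth 0
  add 242.0.0.0/8 -> H0 at depth 8
  add 68.64.0.0/12 -> H5 at depth 12
  - 242.158.96.0/19 clear@19
  add 128.0.0.0/5 -> H3 at depth 5
  add 0.0.0.0/0 -> H6 at depth 0
  add 64.0.0.0/3 -> H6 at depth 3

== LOOKUPS ==
["H0","no-route","H6"]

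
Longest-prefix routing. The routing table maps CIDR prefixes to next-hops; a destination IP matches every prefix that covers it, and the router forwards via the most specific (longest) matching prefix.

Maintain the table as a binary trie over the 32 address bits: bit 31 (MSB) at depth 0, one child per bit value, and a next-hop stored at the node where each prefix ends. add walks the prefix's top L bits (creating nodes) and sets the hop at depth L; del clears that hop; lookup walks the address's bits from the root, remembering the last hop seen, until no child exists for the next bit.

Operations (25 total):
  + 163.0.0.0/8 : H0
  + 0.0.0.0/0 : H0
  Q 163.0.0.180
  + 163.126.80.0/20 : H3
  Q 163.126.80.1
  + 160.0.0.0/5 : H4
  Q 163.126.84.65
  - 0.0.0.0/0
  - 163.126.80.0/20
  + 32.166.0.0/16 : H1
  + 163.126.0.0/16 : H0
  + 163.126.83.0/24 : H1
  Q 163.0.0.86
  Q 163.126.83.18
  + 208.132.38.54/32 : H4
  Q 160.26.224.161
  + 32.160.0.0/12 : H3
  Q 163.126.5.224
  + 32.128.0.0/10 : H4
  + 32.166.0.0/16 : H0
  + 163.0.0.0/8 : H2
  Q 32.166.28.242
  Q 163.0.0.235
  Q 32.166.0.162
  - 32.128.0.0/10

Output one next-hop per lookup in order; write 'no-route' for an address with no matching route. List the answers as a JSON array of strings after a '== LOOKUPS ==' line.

Process each operation:
  add 163.0.0.0/8 -> H0 at depth 8
  add 0.0.0.0/0 -> H0 at depth 0
  lookup 163.0.0.180: bits 10100011 walk d0:H0→d1:-→d2:-→d3:-→d4:-→d5:-→d6:-→d7:-→d8:H0 -> H0
  add 163.126.80.0/20 -> H3 at depth 20
  lookup 163.126.80.1: bits 10100011011111100101 walk d0:H0→d1:-→d2:-→d3:-→d4:-→d5:-→d6:-→d7:-→d8:H0→d9:-→d10:-→d11:-→d12:-→d13:-→d14:-→d15:-→d16:-→d17:-→d18:-→d19:-→d20:H3 -> H3
  add 160.0.0.0/5 -> H4 at depth 5
  lookup 163.126.84.65: bits 10100011011111100101 walk d0:H0→d1:-→d2:-→d3:-→d4:-→d5:H4→d6:-→d7:-→d8:H0→d9:-→d10:-→d11:-→d12:-→d13:-→d14:-→d15:-→d16:-→d17:-→d18:-→d19:-→d20:H3 -> H3
  del 0.0.0.0/0 (clear depth 0)
  del 163.126.80.0/20 (clear depth 20)
  add 32.166.0.0/16 -> H1 at depth 16
  add 163.126.0.0/16 -> H0 at depth 16
  add 163.126.83.0/24 -> H1 at depth 24
  lookup 163.0.0.86: bits 101000110 walk d0:-→d1:-→d2:-→d3:-→d4:-→d5:H4→d6:-→d7:-→d8:H0→d9:- -> H0
  lookup 163.126.83.18: bits 101000110111111001010011 walk d0:-→d1:-→d2:-→d3:-→d4:-→d5:H4→d6:-→d7:-→d8:H0→d9:-→d10:-→d11:-→d12:-→d13:-→d14:-→d15:-→d16:H0→d17:-→d18:-→d19:-→d20:-→d21:-→d22:-→d23:-→d24:H1 -> H1
  add 208.132.38.54/32 -> H4 at depth 32
  lookup 160.26.224.161: bits 101000 walk d0:-→d1:-→d2:-→d3:-→d4:-→d5:H4→d6:- -> H4
  add 32.160.0.0/12 -> H3 at depth 12
  lookup 163.126.5.224: bits 10100011011111100 walk d0:-→d1:-→d2:-→d3:-→d4:-→d5:H4→d6:-→d7:-→d8:H0→d9:-→d10:-→d11:-→d12:-→d13:-→d14:-→d15:-→d16:H0→d17:- -> H0
  add 32.128.0.0/10 -> H4 at depth 10
  add 32.166.0.0/16 -> H0 at depth 16
  add 163.0.0.0/8 -> H2 at depth 8
  lookup 32.166.28.242: bits 0010000010100110 walk d0:-→d1:-→d2:-→d3:-→d4:-→d5:-→d6:-→d7:-→d8:-→d9:-→d10:H4→d11:-→d12:H3→d13:-→d14:-→d15:-→d16:H0 -> H0
  lookup 163.0.0.235: bits 101000110 walk d0:-→d1:-→d2:-→d3:-→d4:-→d5:H4→d6:-→d7:-→d8:H2→d9:- -> H2
  lookup 32.166.0.162: bits 0010000010100110 walk d0:-→d1:-→d2:-→d3:-→d4:-→d5:-→d6:-→d7:-→d8:-→d9:-→d10:H4→d11:-→d12:H3→d13:-→d14:-→d15:-→d16:H0 -> H0
  del 32.128.0.0/10 (clear depth 10)

== LOOKUPS ==
["H0","H3","H3","H0","H1","H4","H0","H0","H2","H0"]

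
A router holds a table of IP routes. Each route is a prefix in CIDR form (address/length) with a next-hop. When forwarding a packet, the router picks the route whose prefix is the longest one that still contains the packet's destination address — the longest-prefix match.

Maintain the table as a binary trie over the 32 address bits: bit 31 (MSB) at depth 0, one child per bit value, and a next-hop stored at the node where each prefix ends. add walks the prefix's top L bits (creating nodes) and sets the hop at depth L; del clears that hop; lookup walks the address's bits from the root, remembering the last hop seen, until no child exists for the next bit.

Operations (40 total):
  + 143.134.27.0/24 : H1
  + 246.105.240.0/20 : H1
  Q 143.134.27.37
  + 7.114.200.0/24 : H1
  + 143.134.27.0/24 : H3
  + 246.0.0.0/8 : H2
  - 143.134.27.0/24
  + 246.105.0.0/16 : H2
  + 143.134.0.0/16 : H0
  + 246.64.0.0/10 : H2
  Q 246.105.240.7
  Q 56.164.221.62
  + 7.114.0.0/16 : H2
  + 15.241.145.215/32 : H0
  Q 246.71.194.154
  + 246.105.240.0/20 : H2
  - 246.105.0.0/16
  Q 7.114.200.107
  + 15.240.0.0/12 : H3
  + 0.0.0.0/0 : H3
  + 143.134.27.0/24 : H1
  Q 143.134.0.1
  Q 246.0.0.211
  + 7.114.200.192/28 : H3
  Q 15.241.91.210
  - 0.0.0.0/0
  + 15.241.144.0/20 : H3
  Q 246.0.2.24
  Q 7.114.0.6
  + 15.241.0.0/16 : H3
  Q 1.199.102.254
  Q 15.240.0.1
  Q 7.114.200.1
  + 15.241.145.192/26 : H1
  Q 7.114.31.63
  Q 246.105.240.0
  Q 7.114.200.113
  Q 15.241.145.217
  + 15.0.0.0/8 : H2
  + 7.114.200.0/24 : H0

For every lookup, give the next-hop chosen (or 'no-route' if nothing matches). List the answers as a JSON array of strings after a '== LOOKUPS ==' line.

Apply in order:
  + 143.134.27.0/24 (H1) depth=24
  + 246.105.240.0/20 (H1) depth=20
  Q 143.134.27.37: descend 100011111000011000011011 ; hops seen [H1] ; pick H1
  + 7.114.200.0/24 (H1) depth=24
  + 143.134.27.0/24 (H3) depth=24
  + 246.0.0.0/8 (H2) depth=8
  del 143.134.27.0/24 (clear depth 24)
  + 246.105.0.0/16 (H2) depth=16
  + 143.134.0.0/16 (H0) depth=16
  + 246.64.0.0/10 (H2) depth=10
  Q 246.105.240.7: descend 11110110011010011111 ; hops seen [H2,H2,H2,H1] ; pick H1
  Q 56.164.221.62: descend 00 ; hops seen [∅] ; pick no-route
  + 7.114.0.0/16 (H2) depth=16
  + 15.241.145.215/32 (H0) depth=32
  Q 246.71.194.154: descend 1111011001 ; hops seen [H2,H2] ; pick H2
  + 246.105.240.0/20 (H2) depth=20
  del 246.105.0.0/16 (clear depth 16)
  Q 7.114.200.107: descend 000001110111001011001000 ; hops seen [H2,H1] ; pick H1
  + 15.240.0.0/12 (H3) depth=12
  + 0.0.0.0/0 (H3) depth=0
  + 143.134.27.0/24 (H1) depth=24
  Q 143.134.0.1: descend 1000111110000110000 ; hops seen [H3,H0] ; pick H0
  Q 246.0.0.211: descend 111101100 ; hops seen [H3,H2] ; pick H2
  + 7.114.200.192/28 (H3) depth=28
  Q 15.241.91.210: descend 0000111111110001 ; hops seen [H3,H3] ; pick H3
  del 0.0.0.0/0 (clear depth 0)
  + 15.241.144.0/20 (H3) depth=20
  Q 246.0.2.24: descend 111101100 ; hops seen [H2] ; pick H2
  Q 7.114.0.6: descend 0000011101110010 ; hops seen [H2] ; pick H2
  + 15.241.0.0/16 (H3) depth=16
  Q 1.199.102.254: descend 00000 ; hops seen [∅] ; pick no-route
  Q 15.240.0.1: descend 000011111111000 ; hops seen [H3] ; pick H3
  Q 7.114.200.1: descend 000001110111001011001000 ; hops seen [H2,H1] ; pick H1
  + 15.241.145.192/26 (H1) depth=26
  Q 7.114.31.63: descend 0000011101110010 ; hops seen [H2] ; pick H2
  Q 246.105.240.0: descend 11110110011010011111 ; hops seen [H2,H2,H2] ; pick H2
  Q 7.114.200.113: descend 000001110111001011001000 ; hops seen [H2,H1] ; pick H1
  Q 15.241.145.217: descend 0000111111110001100100011101 ; hops seen [H3,H3,H3,H1] ; pick H1
  + 15.0.0.0/8 (H2) depth=8
  + 7.114.200.0/24 (H0) depth=24

== LOOKUPS ==
["H1","H1","no-route","H2","H1","H0","H2","H3","H2","H2","no-route","H3","H1","H2","H2","H1","H1"]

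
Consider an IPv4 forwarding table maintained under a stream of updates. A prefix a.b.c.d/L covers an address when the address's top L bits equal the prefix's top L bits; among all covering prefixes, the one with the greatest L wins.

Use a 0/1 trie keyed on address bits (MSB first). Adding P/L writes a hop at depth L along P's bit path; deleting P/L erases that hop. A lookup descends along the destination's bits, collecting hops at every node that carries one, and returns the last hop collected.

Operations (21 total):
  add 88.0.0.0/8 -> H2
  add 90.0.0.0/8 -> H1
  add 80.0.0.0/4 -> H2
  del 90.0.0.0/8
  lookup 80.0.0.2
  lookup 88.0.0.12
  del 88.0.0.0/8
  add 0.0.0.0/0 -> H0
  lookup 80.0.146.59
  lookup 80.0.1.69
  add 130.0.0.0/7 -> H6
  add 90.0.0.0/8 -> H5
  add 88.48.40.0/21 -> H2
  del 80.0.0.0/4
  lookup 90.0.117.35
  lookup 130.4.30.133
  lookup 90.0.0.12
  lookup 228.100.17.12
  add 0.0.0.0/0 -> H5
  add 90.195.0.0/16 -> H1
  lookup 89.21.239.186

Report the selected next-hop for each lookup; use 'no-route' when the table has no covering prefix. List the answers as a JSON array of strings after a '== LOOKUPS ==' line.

Apply in order:
  add 88.0.0.0/8 -> H2 at depth 8
  add 90.0.0.0/8 -> H1 at depth 8
  add 80.0.0.0/4 -> H2 at depth 4
  - 90.0.0.0/8 clear@8
  lookup 80.0.0.2: bits 0101 walk d0:-→d1:-→d2:-→d3:-→d4:H2 -> H2
  lookup 88.0.0.12: bits 01011000 walk d0:-→d1:-→d2:-→d3:-→d4:H2→d5:-→d6:-→d7:-→d8:H2 -> H2
  - 88.0.0.0/8 clear@8
  add 0.0.0.0/0 -> H0 at depth 0
  lookup 80.0.146.59: bits 0101 walk d0:H0→d1:-→d2:-→d3:-→d4:H2 -> H2
  lookup 80.0.1.69: bits 0101 walk d0:H0→d1:-→d2:-→d3:-→d4:H2 -> H2
  add 130.0.0.0/7 -> H6 at depth 7
  add 90.0.0.0/8 -> H5 at depth 8
  add 88.48.40.0/21 -> H2 at depth 21
  - 80.0.0.0/4 clear@4
  lookup 90.0.117.35: bits 01011010 walk d0:H0→d1:-→d2:-→d3:-→d4:-→d5:-→d6:-→d7:-→d8:H5 -> H5
  lookup 130.4.30.133: bits 1000001 walk d0:H0→d1:-→d2:-→d3:-→d4:-→d5:-→d6:-→d7:H6 -> H6
  lookup 90.0.0.12: bits 01011010 walk d0:H0→d1:-→d2:-→d3:-→d4:-→d5:-→d6:-→d7:-→d8:H5 -> H5
  lookup 228.100.17.12: bits 1 walk d0:H0→d1:- -> H0
  add 0.0.0.0/0 -> H5 at depth 0
  add 90.195.0.0/16 -> H1 at depth 16
  lookup 89.21.239.186: bits 0101100 walk d0:H5→d1:-→d2:-→d3:-→d4:-→d5:-→d6:-→d7:- -> H5

== LOOKUPS ==
["H2","H2","H2","H2","H5","H6","H5","H0","H5"]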